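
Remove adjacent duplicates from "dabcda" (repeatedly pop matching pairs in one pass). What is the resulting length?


Input: dabcda
Stack-based adjacent duplicate removal:
  Read 'd': push. Stack: d
  Read 'a': push. Stack: da
  Read 'b': push. Stack: dab
  Read 'c': push. Stack: dabc
  Read 'd': push. Stack: dabcd
  Read 'a': push. Stack: dabcda
Final stack: "dabcda" (length 6)

6


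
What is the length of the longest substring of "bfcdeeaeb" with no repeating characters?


Input: "bfcdeeaeb"
Sliding window (track last position of each char):
  Position 0 ('b'): window [0,0] length 1 -- new best
  Position 1 ('f'): window [0,1] length 2 -- new best
  Position 2 ('c'): window [0,2] length 3 -- new best
  Position 3 ('d'): window [0,3] length 4 -- new best
  Position 4 ('e'): window [0,4] length 5 -- new best
  Position 5 ('e'): repeat (last at 4), move window start to 5
  Position 5 ('e'): window [5,5] length 1
  Position 6 ('a'): window [5,6] length 2
  Position 7 ('e'): repeat (last at 5), move window start to 6
  Position 7 ('e'): window [6,7] length 2
  Position 8 ('b'): window [6,8] length 3
Longest substring with no repeats: "bfcde" with length 5

5


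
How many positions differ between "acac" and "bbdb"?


Comparing "acac" and "bbdb" position by position:
  Position 0: 'a' vs 'b' => DIFFER
  Position 1: 'c' vs 'b' => DIFFER
  Position 2: 'a' vs 'd' => DIFFER
  Position 3: 'c' vs 'b' => DIFFER
Positions that differ: 4

4


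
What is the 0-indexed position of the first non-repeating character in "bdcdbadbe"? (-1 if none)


Input: bdcdbadbe
Character frequencies:
  'a': 1
  'b': 3
  'c': 1
  'd': 3
  'e': 1
Scanning left to right for freq == 1:
  Position 0 ('b'): freq=3, skip
  Position 1 ('d'): freq=3, skip
  Position 2 ('c'): unique! => answer = 2

2


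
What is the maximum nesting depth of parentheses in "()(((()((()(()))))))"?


Input: "()(((()((()(()))))))"
Tracking depth:
  Position 0 '(': depth becomes 1
  Position 1 ')': depth becomes 0
  Position 2 '(': depth becomes 1
  Position 3 '(': depth becomes 2
  Position 4 '(': depth becomes 3
  Position 5 '(': depth becomes 4
  Position 6 ')': depth becomes 3
  Position 7 '(': depth becomes 4
  Position 8 '(': depth becomes 5
  Position 9 '(': depth becomes 6
  Position 10 ')': depth becomes 5
  Position 11 '(': depth becomes 6
  Position 12 '(': depth becomes 7
  Position 13 ')': depth becomes 6
  Position 14 ')': depth becomes 5
  Position 15 ')': depth becomes 4
  Position 16 ')': depth becomes 3
  Position 17 ')': depth becomes 2
  Position 18 ')': depth becomes 1
  Position 19 ')': depth becomes 0
Maximum depth reached: 7

7


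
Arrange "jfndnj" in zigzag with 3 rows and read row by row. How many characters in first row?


Zigzag "jfndnj" into 3 rows:
Placing characters:
  'j' => row 0
  'f' => row 1
  'n' => row 2
  'd' => row 1
  'n' => row 0
  'j' => row 1
Rows:
  Row 0: "jn"
  Row 1: "fdj"
  Row 2: "n"
First row length: 2

2


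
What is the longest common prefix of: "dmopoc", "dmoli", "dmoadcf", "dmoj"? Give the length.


Words: dmopoc, dmoli, dmoadcf, dmoj
  Position 0: all 'd' => match
  Position 1: all 'm' => match
  Position 2: all 'o' => match
  Position 3: ('p', 'l', 'a', 'j') => mismatch, stop
LCP = "dmo" (length 3)

3


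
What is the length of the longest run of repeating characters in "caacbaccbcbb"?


Input: "caacbaccbcbb"
Scanning for longest run:
  Position 1 ('a'): new char, reset run to 1
  Position 2 ('a'): continues run of 'a', length=2
  Position 3 ('c'): new char, reset run to 1
  Position 4 ('b'): new char, reset run to 1
  Position 5 ('a'): new char, reset run to 1
  Position 6 ('c'): new char, reset run to 1
  Position 7 ('c'): continues run of 'c', length=2
  Position 8 ('b'): new char, reset run to 1
  Position 9 ('c'): new char, reset run to 1
  Position 10 ('b'): new char, reset run to 1
  Position 11 ('b'): continues run of 'b', length=2
Longest run: 'a' with length 2

2


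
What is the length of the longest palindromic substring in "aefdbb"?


Input: "aefdbb"
Checking substrings for palindromes:
  [4:6] "bb" (len 2) => palindrome
Longest palindromic substring: "bb" with length 2

2


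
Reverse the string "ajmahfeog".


Input: ajmahfeog
Reading characters right to left:
  Position 8: 'g'
  Position 7: 'o'
  Position 6: 'e'
  Position 5: 'f'
  Position 4: 'h'
  Position 3: 'a'
  Position 2: 'm'
  Position 1: 'j'
  Position 0: 'a'
Reversed: goefhamja

goefhamja


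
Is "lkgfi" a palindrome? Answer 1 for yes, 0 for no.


Input: lkgfi
Reversed: ifgkl
  Compare pos 0 ('l') with pos 4 ('i'): MISMATCH
  Compare pos 1 ('k') with pos 3 ('f'): MISMATCH
Result: not a palindrome

0


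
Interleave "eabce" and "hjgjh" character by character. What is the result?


Interleaving "eabce" and "hjgjh":
  Position 0: 'e' from first, 'h' from second => "eh"
  Position 1: 'a' from first, 'j' from second => "aj"
  Position 2: 'b' from first, 'g' from second => "bg"
  Position 3: 'c' from first, 'j' from second => "cj"
  Position 4: 'e' from first, 'h' from second => "eh"
Result: ehajbgcjeh

ehajbgcjeh


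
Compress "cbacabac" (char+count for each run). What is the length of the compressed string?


Input: cbacabac
Runs:
  'c' x 1 => "c1"
  'b' x 1 => "b1"
  'a' x 1 => "a1"
  'c' x 1 => "c1"
  'a' x 1 => "a1"
  'b' x 1 => "b1"
  'a' x 1 => "a1"
  'c' x 1 => "c1"
Compressed: "c1b1a1c1a1b1a1c1"
Compressed length: 16

16


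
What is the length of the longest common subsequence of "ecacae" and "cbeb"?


LCS of "ecacae" and "cbeb"
DP table:
           c    b    e    b
      0    0    0    0    0
  e   0    0    0    1    1
  c   0    1    1    1    1
  a   0    1    1    1    1
  c   0    1    1    1    1
  a   0    1    1    1    1
  e   0    1    1    2    2
LCS length = dp[6][4] = 2

2


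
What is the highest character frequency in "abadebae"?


Input: abadebae
Character counts:
  'a': 3
  'b': 2
  'd': 1
  'e': 2
Maximum frequency: 3

3


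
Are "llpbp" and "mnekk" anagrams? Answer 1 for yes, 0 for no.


Strings: "llpbp", "mnekk"
Sorted first:  bllpp
Sorted second: ekkmn
Differ at position 0: 'b' vs 'e' => not anagrams

0


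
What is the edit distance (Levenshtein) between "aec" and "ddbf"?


Computing edit distance: "aec" -> "ddbf"
DP table:
           d    d    b    f
      0    1    2    3    4
  a   1    1    2    3    4
  e   2    2    2    3    4
  c   3    3    3    3    4
Edit distance = dp[3][4] = 4

4


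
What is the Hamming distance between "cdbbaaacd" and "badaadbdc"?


Comparing "cdbbaaacd" and "badaadbdc" position by position:
  Position 0: 'c' vs 'b' => differ
  Position 1: 'd' vs 'a' => differ
  Position 2: 'b' vs 'd' => differ
  Position 3: 'b' vs 'a' => differ
  Position 4: 'a' vs 'a' => same
  Position 5: 'a' vs 'd' => differ
  Position 6: 'a' vs 'b' => differ
  Position 7: 'c' vs 'd' => differ
  Position 8: 'd' vs 'c' => differ
Total differences (Hamming distance): 8

8


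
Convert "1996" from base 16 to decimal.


Input: "1996" in base 16
Positional expansion:
  Digit '1' (value 1) x 16^3 = 4096
  Digit '9' (value 9) x 16^2 = 2304
  Digit '9' (value 9) x 16^1 = 144
  Digit '6' (value 6) x 16^0 = 6
Sum = 6550

6550


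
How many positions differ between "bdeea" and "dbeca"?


Comparing "bdeea" and "dbeca" position by position:
  Position 0: 'b' vs 'd' => DIFFER
  Position 1: 'd' vs 'b' => DIFFER
  Position 2: 'e' vs 'e' => same
  Position 3: 'e' vs 'c' => DIFFER
  Position 4: 'a' vs 'a' => same
Positions that differ: 3

3


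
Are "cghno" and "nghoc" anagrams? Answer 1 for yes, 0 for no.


Strings: "cghno", "nghoc"
Sorted first:  cghno
Sorted second: cghno
Sorted forms match => anagrams

1


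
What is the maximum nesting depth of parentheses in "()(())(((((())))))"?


Input: "()(())(((((())))))"
Tracking depth:
  Position 0 '(': depth becomes 1
  Position 1 ')': depth becomes 0
  Position 2 '(': depth becomes 1
  Position 3 '(': depth becomes 2
  Position 4 ')': depth becomes 1
  Position 5 ')': depth becomes 0
  Position 6 '(': depth becomes 1
  Position 7 '(': depth becomes 2
  Position 8 '(': depth becomes 3
  Position 9 '(': depth becomes 4
  Position 10 '(': depth becomes 5
  Position 11 '(': depth becomes 6
  Position 12 ')': depth becomes 5
  Position 13 ')': depth becomes 4
  Position 14 ')': depth becomes 3
  Position 15 ')': depth becomes 2
  Position 16 ')': depth becomes 1
  Position 17 ')': depth becomes 0
Maximum depth reached: 6

6


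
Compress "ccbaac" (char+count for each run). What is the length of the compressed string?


Input: ccbaac
Runs:
  'c' x 2 => "c2"
  'b' x 1 => "b1"
  'a' x 2 => "a2"
  'c' x 1 => "c1"
Compressed: "c2b1a2c1"
Compressed length: 8

8


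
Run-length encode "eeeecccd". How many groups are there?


Input: eeeecccd
Scanning for consecutive runs:
  Group 1: 'e' x 4 (positions 0-3)
  Group 2: 'c' x 3 (positions 4-6)
  Group 3: 'd' x 1 (positions 7-7)
Total groups: 3

3


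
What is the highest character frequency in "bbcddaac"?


Input: bbcddaac
Character counts:
  'a': 2
  'b': 2
  'c': 2
  'd': 2
Maximum frequency: 2

2


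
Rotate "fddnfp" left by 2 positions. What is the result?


Input: "fddnfp", rotate left by 2
First 2 characters: "fd"
Remaining characters: "dnfp"
Concatenate remaining + first: "dnfp" + "fd" = "dnfpfd"

dnfpfd


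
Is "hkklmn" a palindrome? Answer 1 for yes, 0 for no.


Input: hkklmn
Reversed: nmlkkh
  Compare pos 0 ('h') with pos 5 ('n'): MISMATCH
  Compare pos 1 ('k') with pos 4 ('m'): MISMATCH
  Compare pos 2 ('k') with pos 3 ('l'): MISMATCH
Result: not a palindrome

0


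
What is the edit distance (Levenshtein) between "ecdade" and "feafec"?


Computing edit distance: "ecdade" -> "feafec"
DP table:
           f    e    a    f    e    c
      0    1    2    3    4    5    6
  e   1    1    1    2    3    4    5
  c   2    2    2    2    3    4    4
  d   3    3    3    3    3    4    5
  a   4    4    4    3    4    4    5
  d   5    5    5    4    4    5    5
  e   6    6    5    5    5    4    5
Edit distance = dp[6][6] = 5

5


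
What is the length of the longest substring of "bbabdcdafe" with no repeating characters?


Input: "bbabdcdafe"
Sliding window (track last position of each char):
  Position 0 ('b'): window [0,0] length 1 -- new best
  Position 1 ('b'): repeat (last at 0), move window start to 1
  Position 1 ('b'): window [1,1] length 1
  Position 2 ('a'): window [1,2] length 2 -- new best
  Position 3 ('b'): repeat (last at 1), move window start to 2
  Position 3 ('b'): window [2,3] length 2
  Position 4 ('d'): window [2,4] length 3 -- new best
  Position 5 ('c'): window [2,5] length 4 -- new best
  Position 6 ('d'): repeat (last at 4), move window start to 5
  Position 6 ('d'): window [5,6] length 2
  Position 7 ('a'): window [5,7] length 3
  Position 8 ('f'): window [5,8] length 4
  Position 9 ('e'): window [5,9] length 5 -- new best
Longest substring with no repeats: "cdafe" with length 5

5


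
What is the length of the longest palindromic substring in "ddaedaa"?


Input: "ddaedaa"
Checking substrings for palindromes:
  [0:2] "dd" (len 2) => palindrome
  [5:7] "aa" (len 2) => palindrome
Longest palindromic substring: "dd" with length 2

2


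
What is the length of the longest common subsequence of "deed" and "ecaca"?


LCS of "deed" and "ecaca"
DP table:
           e    c    a    c    a
      0    0    0    0    0    0
  d   0    0    0    0    0    0
  e   0    1    1    1    1    1
  e   0    1    1    1    1    1
  d   0    1    1    1    1    1
LCS length = dp[4][5] = 1

1


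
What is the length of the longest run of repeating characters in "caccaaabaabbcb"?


Input: "caccaaabaabbcb"
Scanning for longest run:
  Position 1 ('a'): new char, reset run to 1
  Position 2 ('c'): new char, reset run to 1
  Position 3 ('c'): continues run of 'c', length=2
  Position 4 ('a'): new char, reset run to 1
  Position 5 ('a'): continues run of 'a', length=2
  Position 6 ('a'): continues run of 'a', length=3
  Position 7 ('b'): new char, reset run to 1
  Position 8 ('a'): new char, reset run to 1
  Position 9 ('a'): continues run of 'a', length=2
  Position 10 ('b'): new char, reset run to 1
  Position 11 ('b'): continues run of 'b', length=2
  Position 12 ('c'): new char, reset run to 1
  Position 13 ('b'): new char, reset run to 1
Longest run: 'a' with length 3

3


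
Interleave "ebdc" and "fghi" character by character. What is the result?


Interleaving "ebdc" and "fghi":
  Position 0: 'e' from first, 'f' from second => "ef"
  Position 1: 'b' from first, 'g' from second => "bg"
  Position 2: 'd' from first, 'h' from second => "dh"
  Position 3: 'c' from first, 'i' from second => "ci"
Result: efbgdhci

efbgdhci


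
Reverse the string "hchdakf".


Input: hchdakf
Reading characters right to left:
  Position 6: 'f'
  Position 5: 'k'
  Position 4: 'a'
  Position 3: 'd'
  Position 2: 'h'
  Position 1: 'c'
  Position 0: 'h'
Reversed: fkadhch

fkadhch


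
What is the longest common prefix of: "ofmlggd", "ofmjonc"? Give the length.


Words: ofmlggd, ofmjonc
  Position 0: all 'o' => match
  Position 1: all 'f' => match
  Position 2: all 'm' => match
  Position 3: ('l', 'j') => mismatch, stop
LCP = "ofm" (length 3)

3


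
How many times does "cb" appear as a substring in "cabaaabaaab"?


Searching for "cb" in "cabaaabaaab"
Scanning each position:
  Position 0: "ca" => no
  Position 1: "ab" => no
  Position 2: "ba" => no
  Position 3: "aa" => no
  Position 4: "aa" => no
  Position 5: "ab" => no
  Position 6: "ba" => no
  Position 7: "aa" => no
  Position 8: "aa" => no
  Position 9: "ab" => no
Total occurrences: 0

0


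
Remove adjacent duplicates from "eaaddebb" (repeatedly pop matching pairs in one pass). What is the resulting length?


Input: eaaddebb
Stack-based adjacent duplicate removal:
  Read 'e': push. Stack: e
  Read 'a': push. Stack: ea
  Read 'a': matches stack top 'a' => pop. Stack: e
  Read 'd': push. Stack: ed
  Read 'd': matches stack top 'd' => pop. Stack: e
  Read 'e': matches stack top 'e' => pop. Stack: (empty)
  Read 'b': push. Stack: b
  Read 'b': matches stack top 'b' => pop. Stack: (empty)
Final stack: "" (length 0)

0


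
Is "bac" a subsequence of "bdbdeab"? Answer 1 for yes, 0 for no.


Check if "bac" is a subsequence of "bdbdeab"
Greedy scan:
  Position 0 ('b'): matches sub[0] = 'b'
  Position 1 ('d'): no match needed
  Position 2 ('b'): no match needed
  Position 3 ('d'): no match needed
  Position 4 ('e'): no match needed
  Position 5 ('a'): matches sub[1] = 'a'
  Position 6 ('b'): no match needed
Only matched 2/3 characters => not a subsequence

0


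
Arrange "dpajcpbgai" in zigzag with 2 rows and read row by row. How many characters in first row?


Zigzag "dpajcpbgai" into 2 rows:
Placing characters:
  'd' => row 0
  'p' => row 1
  'a' => row 0
  'j' => row 1
  'c' => row 0
  'p' => row 1
  'b' => row 0
  'g' => row 1
  'a' => row 0
  'i' => row 1
Rows:
  Row 0: "dacba"
  Row 1: "pjpgi"
First row length: 5

5


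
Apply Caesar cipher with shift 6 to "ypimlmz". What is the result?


Caesar cipher: shift "ypimlmz" by 6
  'y' (pos 24) + 6 = pos 4 = 'e'
  'p' (pos 15) + 6 = pos 21 = 'v'
  'i' (pos 8) + 6 = pos 14 = 'o'
  'm' (pos 12) + 6 = pos 18 = 's'
  'l' (pos 11) + 6 = pos 17 = 'r'
  'm' (pos 12) + 6 = pos 18 = 's'
  'z' (pos 25) + 6 = pos 5 = 'f'
Result: evosrsf

evosrsf


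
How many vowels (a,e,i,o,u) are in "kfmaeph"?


Input: kfmaeph
Checking each character:
  'k' at position 0: consonant
  'f' at position 1: consonant
  'm' at position 2: consonant
  'a' at position 3: vowel (running total: 1)
  'e' at position 4: vowel (running total: 2)
  'p' at position 5: consonant
  'h' at position 6: consonant
Total vowels: 2

2


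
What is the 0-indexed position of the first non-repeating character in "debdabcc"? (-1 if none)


Input: debdabcc
Character frequencies:
  'a': 1
  'b': 2
  'c': 2
  'd': 2
  'e': 1
Scanning left to right for freq == 1:
  Position 0 ('d'): freq=2, skip
  Position 1 ('e'): unique! => answer = 1

1


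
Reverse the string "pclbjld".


Input: pclbjld
Reading characters right to left:
  Position 6: 'd'
  Position 5: 'l'
  Position 4: 'j'
  Position 3: 'b'
  Position 2: 'l'
  Position 1: 'c'
  Position 0: 'p'
Reversed: dljblcp

dljblcp


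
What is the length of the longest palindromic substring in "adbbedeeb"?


Input: "adbbedeeb"
Checking substrings for palindromes:
  [4:7] "ede" (len 3) => palindrome
  [2:4] "bb" (len 2) => palindrome
  [6:8] "ee" (len 2) => palindrome
Longest palindromic substring: "ede" with length 3

3


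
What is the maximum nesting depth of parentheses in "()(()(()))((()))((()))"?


Input: "()(()(()))((()))((()))"
Tracking depth:
  Position 0 '(': depth becomes 1
  Position 1 ')': depth becomes 0
  Position 2 '(': depth becomes 1
  Position 3 '(': depth becomes 2
  Position 4 ')': depth becomes 1
  Position 5 '(': depth becomes 2
  Position 6 '(': depth becomes 3
  Position 7 ')': depth becomes 2
  Position 8 ')': depth becomes 1
  Position 9 ')': depth becomes 0
  Position 10 '(': depth becomes 1
  Position 11 '(': depth becomes 2
  Position 12 '(': depth becomes 3
  Position 13 ')': depth becomes 2
  Position 14 ')': depth becomes 1
  Position 15 ')': depth becomes 0
  Position 16 '(': depth becomes 1
  Position 17 '(': depth becomes 2
  Position 18 '(': depth becomes 3
  Position 19 ')': depth becomes 2
  Position 20 ')': depth becomes 1
  Position 21 ')': depth becomes 0
Maximum depth reached: 3

3


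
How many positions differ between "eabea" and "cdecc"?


Comparing "eabea" and "cdecc" position by position:
  Position 0: 'e' vs 'c' => DIFFER
  Position 1: 'a' vs 'd' => DIFFER
  Position 2: 'b' vs 'e' => DIFFER
  Position 3: 'e' vs 'c' => DIFFER
  Position 4: 'a' vs 'c' => DIFFER
Positions that differ: 5

5


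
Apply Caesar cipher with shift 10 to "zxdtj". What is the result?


Caesar cipher: shift "zxdtj" by 10
  'z' (pos 25) + 10 = pos 9 = 'j'
  'x' (pos 23) + 10 = pos 7 = 'h'
  'd' (pos 3) + 10 = pos 13 = 'n'
  't' (pos 19) + 10 = pos 3 = 'd'
  'j' (pos 9) + 10 = pos 19 = 't'
Result: jhndt

jhndt


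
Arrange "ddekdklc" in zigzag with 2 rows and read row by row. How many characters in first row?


Zigzag "ddekdklc" into 2 rows:
Placing characters:
  'd' => row 0
  'd' => row 1
  'e' => row 0
  'k' => row 1
  'd' => row 0
  'k' => row 1
  'l' => row 0
  'c' => row 1
Rows:
  Row 0: "dedl"
  Row 1: "dkkc"
First row length: 4

4


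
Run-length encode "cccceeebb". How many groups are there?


Input: cccceeebb
Scanning for consecutive runs:
  Group 1: 'c' x 4 (positions 0-3)
  Group 2: 'e' x 3 (positions 4-6)
  Group 3: 'b' x 2 (positions 7-8)
Total groups: 3

3


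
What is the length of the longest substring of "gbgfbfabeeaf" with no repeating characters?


Input: "gbgfbfabeeaf"
Sliding window (track last position of each char):
  Position 0 ('g'): window [0,0] length 1 -- new best
  Position 1 ('b'): window [0,1] length 2 -- new best
  Position 2 ('g'): repeat (last at 0), move window start to 1
  Position 2 ('g'): window [1,2] length 2
  Position 3 ('f'): window [1,3] length 3 -- new best
  Position 4 ('b'): repeat (last at 1), move window start to 2
  Position 4 ('b'): window [2,4] length 3
  Position 5 ('f'): repeat (last at 3), move window start to 4
  Position 5 ('f'): window [4,5] length 2
  Position 6 ('a'): window [4,6] length 3
  Position 7 ('b'): repeat (last at 4), move window start to 5
  Position 7 ('b'): window [5,7] length 3
  Position 8 ('e'): window [5,8] length 4 -- new best
  Position 9 ('e'): repeat (last at 8), move window start to 9
  Position 9 ('e'): window [9,9] length 1
  Position 10 ('a'): window [9,10] length 2
  Position 11 ('f'): window [9,11] length 3
Longest substring with no repeats: "fabe" with length 4

4


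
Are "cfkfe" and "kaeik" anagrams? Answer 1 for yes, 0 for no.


Strings: "cfkfe", "kaeik"
Sorted first:  ceffk
Sorted second: aeikk
Differ at position 0: 'c' vs 'a' => not anagrams

0


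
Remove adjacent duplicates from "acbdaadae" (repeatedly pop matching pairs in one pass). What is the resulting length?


Input: acbdaadae
Stack-based adjacent duplicate removal:
  Read 'a': push. Stack: a
  Read 'c': push. Stack: ac
  Read 'b': push. Stack: acb
  Read 'd': push. Stack: acbd
  Read 'a': push. Stack: acbda
  Read 'a': matches stack top 'a' => pop. Stack: acbd
  Read 'd': matches stack top 'd' => pop. Stack: acb
  Read 'a': push. Stack: acba
  Read 'e': push. Stack: acbae
Final stack: "acbae" (length 5)

5


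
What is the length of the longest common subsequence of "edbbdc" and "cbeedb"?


LCS of "edbbdc" and "cbeedb"
DP table:
           c    b    e    e    d    b
      0    0    0    0    0    0    0
  e   0    0    0    1    1    1    1
  d   0    0    0    1    1    2    2
  b   0    0    1    1    1    2    3
  b   0    0    1    1    1    2    3
  d   0    0    1    1    1    2    3
  c   0    1    1    1    1    2    3
LCS length = dp[6][6] = 3

3


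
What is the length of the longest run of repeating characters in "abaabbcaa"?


Input: "abaabbcaa"
Scanning for longest run:
  Position 1 ('b'): new char, reset run to 1
  Position 2 ('a'): new char, reset run to 1
  Position 3 ('a'): continues run of 'a', length=2
  Position 4 ('b'): new char, reset run to 1
  Position 5 ('b'): continues run of 'b', length=2
  Position 6 ('c'): new char, reset run to 1
  Position 7 ('a'): new char, reset run to 1
  Position 8 ('a'): continues run of 'a', length=2
Longest run: 'a' with length 2

2


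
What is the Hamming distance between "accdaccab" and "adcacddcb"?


Comparing "accdaccab" and "adcacddcb" position by position:
  Position 0: 'a' vs 'a' => same
  Position 1: 'c' vs 'd' => differ
  Position 2: 'c' vs 'c' => same
  Position 3: 'd' vs 'a' => differ
  Position 4: 'a' vs 'c' => differ
  Position 5: 'c' vs 'd' => differ
  Position 6: 'c' vs 'd' => differ
  Position 7: 'a' vs 'c' => differ
  Position 8: 'b' vs 'b' => same
Total differences (Hamming distance): 6

6


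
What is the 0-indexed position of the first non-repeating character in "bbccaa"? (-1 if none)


Input: bbccaa
Character frequencies:
  'a': 2
  'b': 2
  'c': 2
Scanning left to right for freq == 1:
  Position 0 ('b'): freq=2, skip
  Position 1 ('b'): freq=2, skip
  Position 2 ('c'): freq=2, skip
  Position 3 ('c'): freq=2, skip
  Position 4 ('a'): freq=2, skip
  Position 5 ('a'): freq=2, skip
  No unique character found => answer = -1

-1


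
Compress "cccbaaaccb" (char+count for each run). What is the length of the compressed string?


Input: cccbaaaccb
Runs:
  'c' x 3 => "c3"
  'b' x 1 => "b1"
  'a' x 3 => "a3"
  'c' x 2 => "c2"
  'b' x 1 => "b1"
Compressed: "c3b1a3c2b1"
Compressed length: 10

10


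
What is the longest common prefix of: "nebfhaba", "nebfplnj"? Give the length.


Words: nebfhaba, nebfplnj
  Position 0: all 'n' => match
  Position 1: all 'e' => match
  Position 2: all 'b' => match
  Position 3: all 'f' => match
  Position 4: ('h', 'p') => mismatch, stop
LCP = "nebf" (length 4)

4


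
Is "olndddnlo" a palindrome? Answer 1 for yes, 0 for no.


Input: olndddnlo
Reversed: olndddnlo
  Compare pos 0 ('o') with pos 8 ('o'): match
  Compare pos 1 ('l') with pos 7 ('l'): match
  Compare pos 2 ('n') with pos 6 ('n'): match
  Compare pos 3 ('d') with pos 5 ('d'): match
Result: palindrome

1


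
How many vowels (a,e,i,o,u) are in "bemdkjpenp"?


Input: bemdkjpenp
Checking each character:
  'b' at position 0: consonant
  'e' at position 1: vowel (running total: 1)
  'm' at position 2: consonant
  'd' at position 3: consonant
  'k' at position 4: consonant
  'j' at position 5: consonant
  'p' at position 6: consonant
  'e' at position 7: vowel (running total: 2)
  'n' at position 8: consonant
  'p' at position 9: consonant
Total vowels: 2

2


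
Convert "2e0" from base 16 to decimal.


Input: "2e0" in base 16
Positional expansion:
  Digit '2' (value 2) x 16^2 = 512
  Digit 'e' (value 14) x 16^1 = 224
  Digit '0' (value 0) x 16^0 = 0
Sum = 736

736


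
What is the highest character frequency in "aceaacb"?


Input: aceaacb
Character counts:
  'a': 3
  'b': 1
  'c': 2
  'e': 1
Maximum frequency: 3

3


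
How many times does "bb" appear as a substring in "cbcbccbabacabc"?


Searching for "bb" in "cbcbccbabacabc"
Scanning each position:
  Position 0: "cb" => no
  Position 1: "bc" => no
  Position 2: "cb" => no
  Position 3: "bc" => no
  Position 4: "cc" => no
  Position 5: "cb" => no
  Position 6: "ba" => no
  Position 7: "ab" => no
  Position 8: "ba" => no
  Position 9: "ac" => no
  Position 10: "ca" => no
  Position 11: "ab" => no
  Position 12: "bc" => no
Total occurrences: 0

0


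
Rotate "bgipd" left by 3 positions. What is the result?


Input: "bgipd", rotate left by 3
First 3 characters: "bgi"
Remaining characters: "pd"
Concatenate remaining + first: "pd" + "bgi" = "pdbgi"

pdbgi


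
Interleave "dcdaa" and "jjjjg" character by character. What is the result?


Interleaving "dcdaa" and "jjjjg":
  Position 0: 'd' from first, 'j' from second => "dj"
  Position 1: 'c' from first, 'j' from second => "cj"
  Position 2: 'd' from first, 'j' from second => "dj"
  Position 3: 'a' from first, 'j' from second => "aj"
  Position 4: 'a' from first, 'g' from second => "ag"
Result: djcjdjajag

djcjdjajag


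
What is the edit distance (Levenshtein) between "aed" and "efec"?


Computing edit distance: "aed" -> "efec"
DP table:
           e    f    e    c
      0    1    2    3    4
  a   1    1    2    3    4
  e   2    1    2    2    3
  d   3    2    2    3    3
Edit distance = dp[3][4] = 3

3


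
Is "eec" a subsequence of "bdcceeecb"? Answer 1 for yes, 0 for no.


Check if "eec" is a subsequence of "bdcceeecb"
Greedy scan:
  Position 0 ('b'): no match needed
  Position 1 ('d'): no match needed
  Position 2 ('c'): no match needed
  Position 3 ('c'): no match needed
  Position 4 ('e'): matches sub[0] = 'e'
  Position 5 ('e'): matches sub[1] = 'e'
  Position 6 ('e'): no match needed
  Position 7 ('c'): matches sub[2] = 'c'
  Position 8 ('b'): no match needed
All 3 characters matched => is a subsequence

1


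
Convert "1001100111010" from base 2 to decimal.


Input: "1001100111010" in base 2
Positional expansion:
  Digit '1' (value 1) x 2^12 = 4096
  Digit '0' (value 0) x 2^11 = 0
  Digit '0' (value 0) x 2^10 = 0
  Digit '1' (value 1) x 2^9 = 512
  Digit '1' (value 1) x 2^8 = 256
  Digit '0' (value 0) x 2^7 = 0
  Digit '0' (value 0) x 2^6 = 0
  Digit '1' (value 1) x 2^5 = 32
  Digit '1' (value 1) x 2^4 = 16
  Digit '1' (value 1) x 2^3 = 8
  Digit '0' (value 0) x 2^2 = 0
  Digit '1' (value 1) x 2^1 = 2
  Digit '0' (value 0) x 2^0 = 0
Sum = 4922

4922


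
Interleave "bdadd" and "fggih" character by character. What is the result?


Interleaving "bdadd" and "fggih":
  Position 0: 'b' from first, 'f' from second => "bf"
  Position 1: 'd' from first, 'g' from second => "dg"
  Position 2: 'a' from first, 'g' from second => "ag"
  Position 3: 'd' from first, 'i' from second => "di"
  Position 4: 'd' from first, 'h' from second => "dh"
Result: bfdgagdidh

bfdgagdidh


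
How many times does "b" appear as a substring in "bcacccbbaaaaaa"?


Searching for "b" in "bcacccbbaaaaaa"
Scanning each position:
  Position 0: "b" => MATCH
  Position 1: "c" => no
  Position 2: "a" => no
  Position 3: "c" => no
  Position 4: "c" => no
  Position 5: "c" => no
  Position 6: "b" => MATCH
  Position 7: "b" => MATCH
  Position 8: "a" => no
  Position 9: "a" => no
  Position 10: "a" => no
  Position 11: "a" => no
  Position 12: "a" => no
  Position 13: "a" => no
Total occurrences: 3

3


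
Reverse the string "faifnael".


Input: faifnael
Reading characters right to left:
  Position 7: 'l'
  Position 6: 'e'
  Position 5: 'a'
  Position 4: 'n'
  Position 3: 'f'
  Position 2: 'i'
  Position 1: 'a'
  Position 0: 'f'
Reversed: leanfiaf

leanfiaf


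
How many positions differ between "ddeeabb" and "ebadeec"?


Comparing "ddeeabb" and "ebadeec" position by position:
  Position 0: 'd' vs 'e' => DIFFER
  Position 1: 'd' vs 'b' => DIFFER
  Position 2: 'e' vs 'a' => DIFFER
  Position 3: 'e' vs 'd' => DIFFER
  Position 4: 'a' vs 'e' => DIFFER
  Position 5: 'b' vs 'e' => DIFFER
  Position 6: 'b' vs 'c' => DIFFER
Positions that differ: 7

7


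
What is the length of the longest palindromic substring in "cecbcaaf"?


Input: "cecbcaaf"
Checking substrings for palindromes:
  [0:3] "cec" (len 3) => palindrome
  [2:5] "cbc" (len 3) => palindrome
  [5:7] "aa" (len 2) => palindrome
Longest palindromic substring: "cec" with length 3

3


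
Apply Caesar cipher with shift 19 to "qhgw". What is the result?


Caesar cipher: shift "qhgw" by 19
  'q' (pos 16) + 19 = pos 9 = 'j'
  'h' (pos 7) + 19 = pos 0 = 'a'
  'g' (pos 6) + 19 = pos 25 = 'z'
  'w' (pos 22) + 19 = pos 15 = 'p'
Result: jazp

jazp


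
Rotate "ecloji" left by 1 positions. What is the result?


Input: "ecloji", rotate left by 1
First 1 characters: "e"
Remaining characters: "cloji"
Concatenate remaining + first: "cloji" + "e" = "clojie"

clojie


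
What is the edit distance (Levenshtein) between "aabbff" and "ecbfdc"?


Computing edit distance: "aabbff" -> "ecbfdc"
DP table:
           e    c    b    f    d    c
      0    1    2    3    4    5    6
  a   1    1    2    3    4    5    6
  a   2    2    2    3    4    5    6
  b   3    3    3    2    3    4    5
  b   4    4    4    3    3    4    5
  f   5    5    5    4    3    4    5
  f   6    6    6    5    4    4    5
Edit distance = dp[6][6] = 5

5


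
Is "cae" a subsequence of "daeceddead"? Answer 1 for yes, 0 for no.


Check if "cae" is a subsequence of "daeceddead"
Greedy scan:
  Position 0 ('d'): no match needed
  Position 1 ('a'): no match needed
  Position 2 ('e'): no match needed
  Position 3 ('c'): matches sub[0] = 'c'
  Position 4 ('e'): no match needed
  Position 5 ('d'): no match needed
  Position 6 ('d'): no match needed
  Position 7 ('e'): no match needed
  Position 8 ('a'): matches sub[1] = 'a'
  Position 9 ('d'): no match needed
Only matched 2/3 characters => not a subsequence

0


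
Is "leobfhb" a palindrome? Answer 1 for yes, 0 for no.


Input: leobfhb
Reversed: bhfboel
  Compare pos 0 ('l') with pos 6 ('b'): MISMATCH
  Compare pos 1 ('e') with pos 5 ('h'): MISMATCH
  Compare pos 2 ('o') with pos 4 ('f'): MISMATCH
Result: not a palindrome

0


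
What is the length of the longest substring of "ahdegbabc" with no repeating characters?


Input: "ahdegbabc"
Sliding window (track last position of each char):
  Position 0 ('a'): window [0,0] length 1 -- new best
  Position 1 ('h'): window [0,1] length 2 -- new best
  Position 2 ('d'): window [0,2] length 3 -- new best
  Position 3 ('e'): window [0,3] length 4 -- new best
  Position 4 ('g'): window [0,4] length 5 -- new best
  Position 5 ('b'): window [0,5] length 6 -- new best
  Position 6 ('a'): repeat (last at 0), move window start to 1
  Position 6 ('a'): window [1,6] length 6
  Position 7 ('b'): repeat (last at 5), move window start to 6
  Position 7 ('b'): window [6,7] length 2
  Position 8 ('c'): window [6,8] length 3
Longest substring with no repeats: "ahdegb" with length 6

6


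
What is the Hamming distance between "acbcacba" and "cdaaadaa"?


Comparing "acbcacba" and "cdaaadaa" position by position:
  Position 0: 'a' vs 'c' => differ
  Position 1: 'c' vs 'd' => differ
  Position 2: 'b' vs 'a' => differ
  Position 3: 'c' vs 'a' => differ
  Position 4: 'a' vs 'a' => same
  Position 5: 'c' vs 'd' => differ
  Position 6: 'b' vs 'a' => differ
  Position 7: 'a' vs 'a' => same
Total differences (Hamming distance): 6

6


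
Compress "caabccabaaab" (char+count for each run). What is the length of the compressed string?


Input: caabccabaaab
Runs:
  'c' x 1 => "c1"
  'a' x 2 => "a2"
  'b' x 1 => "b1"
  'c' x 2 => "c2"
  'a' x 1 => "a1"
  'b' x 1 => "b1"
  'a' x 3 => "a3"
  'b' x 1 => "b1"
Compressed: "c1a2b1c2a1b1a3b1"
Compressed length: 16

16


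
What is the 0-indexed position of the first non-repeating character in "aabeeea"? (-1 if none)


Input: aabeeea
Character frequencies:
  'a': 3
  'b': 1
  'e': 3
Scanning left to right for freq == 1:
  Position 0 ('a'): freq=3, skip
  Position 1 ('a'): freq=3, skip
  Position 2 ('b'): unique! => answer = 2

2


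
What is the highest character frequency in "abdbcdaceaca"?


Input: abdbcdaceaca
Character counts:
  'a': 4
  'b': 2
  'c': 3
  'd': 2
  'e': 1
Maximum frequency: 4

4


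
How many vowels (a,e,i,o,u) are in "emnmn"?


Input: emnmn
Checking each character:
  'e' at position 0: vowel (running total: 1)
  'm' at position 1: consonant
  'n' at position 2: consonant
  'm' at position 3: consonant
  'n' at position 4: consonant
Total vowels: 1

1


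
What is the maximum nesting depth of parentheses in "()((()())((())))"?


Input: "()((()())((())))"
Tracking depth:
  Position 0 '(': depth becomes 1
  Position 1 ')': depth becomes 0
  Position 2 '(': depth becomes 1
  Position 3 '(': depth becomes 2
  Position 4 '(': depth becomes 3
  Position 5 ')': depth becomes 2
  Position 6 '(': depth becomes 3
  Position 7 ')': depth becomes 2
  Position 8 ')': depth becomes 1
  Position 9 '(': depth becomes 2
  Position 10 '(': depth becomes 3
  Position 11 '(': depth becomes 4
  Position 12 ')': depth becomes 3
  Position 13 ')': depth becomes 2
  Position 14 ')': depth becomes 1
  Position 15 ')': depth becomes 0
Maximum depth reached: 4

4


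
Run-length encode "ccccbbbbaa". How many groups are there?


Input: ccccbbbbaa
Scanning for consecutive runs:
  Group 1: 'c' x 4 (positions 0-3)
  Group 2: 'b' x 4 (positions 4-7)
  Group 3: 'a' x 2 (positions 8-9)
Total groups: 3

3


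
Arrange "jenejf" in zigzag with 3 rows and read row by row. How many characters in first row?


Zigzag "jenejf" into 3 rows:
Placing characters:
  'j' => row 0
  'e' => row 1
  'n' => row 2
  'e' => row 1
  'j' => row 0
  'f' => row 1
Rows:
  Row 0: "jj"
  Row 1: "eef"
  Row 2: "n"
First row length: 2

2


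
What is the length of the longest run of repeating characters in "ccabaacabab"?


Input: "ccabaacabab"
Scanning for longest run:
  Position 1 ('c'): continues run of 'c', length=2
  Position 2 ('a'): new char, reset run to 1
  Position 3 ('b'): new char, reset run to 1
  Position 4 ('a'): new char, reset run to 1
  Position 5 ('a'): continues run of 'a', length=2
  Position 6 ('c'): new char, reset run to 1
  Position 7 ('a'): new char, reset run to 1
  Position 8 ('b'): new char, reset run to 1
  Position 9 ('a'): new char, reset run to 1
  Position 10 ('b'): new char, reset run to 1
Longest run: 'c' with length 2

2


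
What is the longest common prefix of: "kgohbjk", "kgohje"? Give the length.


Words: kgohbjk, kgohje
  Position 0: all 'k' => match
  Position 1: all 'g' => match
  Position 2: all 'o' => match
  Position 3: all 'h' => match
  Position 4: ('b', 'j') => mismatch, stop
LCP = "kgoh" (length 4)

4


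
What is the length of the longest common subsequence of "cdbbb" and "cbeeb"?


LCS of "cdbbb" and "cbeeb"
DP table:
           c    b    e    e    b
      0    0    0    0    0    0
  c   0    1    1    1    1    1
  d   0    1    1    1    1    1
  b   0    1    2    2    2    2
  b   0    1    2    2    2    3
  b   0    1    2    2    2    3
LCS length = dp[5][5] = 3

3


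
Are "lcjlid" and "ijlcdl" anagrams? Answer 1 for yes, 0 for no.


Strings: "lcjlid", "ijlcdl"
Sorted first:  cdijll
Sorted second: cdijll
Sorted forms match => anagrams

1


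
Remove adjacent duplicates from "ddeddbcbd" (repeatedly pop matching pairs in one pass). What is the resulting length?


Input: ddeddbcbd
Stack-based adjacent duplicate removal:
  Read 'd': push. Stack: d
  Read 'd': matches stack top 'd' => pop. Stack: (empty)
  Read 'e': push. Stack: e
  Read 'd': push. Stack: ed
  Read 'd': matches stack top 'd' => pop. Stack: e
  Read 'b': push. Stack: eb
  Read 'c': push. Stack: ebc
  Read 'b': push. Stack: ebcb
  Read 'd': push. Stack: ebcbd
Final stack: "ebcbd" (length 5)

5


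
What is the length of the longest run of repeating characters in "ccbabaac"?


Input: "ccbabaac"
Scanning for longest run:
  Position 1 ('c'): continues run of 'c', length=2
  Position 2 ('b'): new char, reset run to 1
  Position 3 ('a'): new char, reset run to 1
  Position 4 ('b'): new char, reset run to 1
  Position 5 ('a'): new char, reset run to 1
  Position 6 ('a'): continues run of 'a', length=2
  Position 7 ('c'): new char, reset run to 1
Longest run: 'c' with length 2

2


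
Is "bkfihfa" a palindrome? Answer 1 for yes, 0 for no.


Input: bkfihfa
Reversed: afhifkb
  Compare pos 0 ('b') with pos 6 ('a'): MISMATCH
  Compare pos 1 ('k') with pos 5 ('f'): MISMATCH
  Compare pos 2 ('f') with pos 4 ('h'): MISMATCH
Result: not a palindrome

0


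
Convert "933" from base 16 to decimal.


Input: "933" in base 16
Positional expansion:
  Digit '9' (value 9) x 16^2 = 2304
  Digit '3' (value 3) x 16^1 = 48
  Digit '3' (value 3) x 16^0 = 3
Sum = 2355

2355


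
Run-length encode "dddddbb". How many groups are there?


Input: dddddbb
Scanning for consecutive runs:
  Group 1: 'd' x 5 (positions 0-4)
  Group 2: 'b' x 2 (positions 5-6)
Total groups: 2

2


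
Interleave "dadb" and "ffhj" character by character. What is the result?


Interleaving "dadb" and "ffhj":
  Position 0: 'd' from first, 'f' from second => "df"
  Position 1: 'a' from first, 'f' from second => "af"
  Position 2: 'd' from first, 'h' from second => "dh"
  Position 3: 'b' from first, 'j' from second => "bj"
Result: dfafdhbj

dfafdhbj


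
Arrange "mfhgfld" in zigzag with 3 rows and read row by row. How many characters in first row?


Zigzag "mfhgfld" into 3 rows:
Placing characters:
  'm' => row 0
  'f' => row 1
  'h' => row 2
  'g' => row 1
  'f' => row 0
  'l' => row 1
  'd' => row 2
Rows:
  Row 0: "mf"
  Row 1: "fgl"
  Row 2: "hd"
First row length: 2

2


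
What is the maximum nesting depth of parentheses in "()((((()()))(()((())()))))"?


Input: "()((((()()))(()((())()))))"
Tracking depth:
  Position 0 '(': depth becomes 1
  Position 1 ')': depth becomes 0
  Position 2 '(': depth becomes 1
  Position 3 '(': depth becomes 2
  Position 4 '(': depth becomes 3
  Position 5 '(': depth becomes 4
  Position 6 '(': depth becomes 5
  Position 7 ')': depth becomes 4
  Position 8 '(': depth becomes 5
  Position 9 ')': depth becomes 4
  Position 10 ')': depth becomes 3
  Position 11 ')': depth becomes 2
  Position 12 '(': depth becomes 3
  Position 13 '(': depth becomes 4
  Position 14 ')': depth becomes 3
  Position 15 '(': depth becomes 4
  Position 16 '(': depth becomes 5
  Position 17 '(': depth becomes 6
  Position 18 ')': depth becomes 5
  Position 19 ')': depth becomes 4
  Position 20 '(': depth becomes 5
  Position 21 ')': depth becomes 4
  Position 22 ')': depth becomes 3
  Position 23 ')': depth becomes 2
  Position 24 ')': depth becomes 1
  Position 25 ')': depth becomes 0
Maximum depth reached: 6

6


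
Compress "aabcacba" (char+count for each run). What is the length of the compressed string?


Input: aabcacba
Runs:
  'a' x 2 => "a2"
  'b' x 1 => "b1"
  'c' x 1 => "c1"
  'a' x 1 => "a1"
  'c' x 1 => "c1"
  'b' x 1 => "b1"
  'a' x 1 => "a1"
Compressed: "a2b1c1a1c1b1a1"
Compressed length: 14

14


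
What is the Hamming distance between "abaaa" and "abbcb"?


Comparing "abaaa" and "abbcb" position by position:
  Position 0: 'a' vs 'a' => same
  Position 1: 'b' vs 'b' => same
  Position 2: 'a' vs 'b' => differ
  Position 3: 'a' vs 'c' => differ
  Position 4: 'a' vs 'b' => differ
Total differences (Hamming distance): 3

3


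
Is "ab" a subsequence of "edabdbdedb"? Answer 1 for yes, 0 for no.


Check if "ab" is a subsequence of "edabdbdedb"
Greedy scan:
  Position 0 ('e'): no match needed
  Position 1 ('d'): no match needed
  Position 2 ('a'): matches sub[0] = 'a'
  Position 3 ('b'): matches sub[1] = 'b'
  Position 4 ('d'): no match needed
  Position 5 ('b'): no match needed
  Position 6 ('d'): no match needed
  Position 7 ('e'): no match needed
  Position 8 ('d'): no match needed
  Position 9 ('b'): no match needed
All 2 characters matched => is a subsequence

1
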